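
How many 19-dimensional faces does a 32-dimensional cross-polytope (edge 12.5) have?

f_19(32-orthoplex) = 2^20 · (32 choose 20) = 236760952995840.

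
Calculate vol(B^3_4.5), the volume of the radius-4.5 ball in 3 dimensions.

V_3(4.5) = π^(3/2) · (4.5)^3 / Γ(3/2 + 1) = 243·π/2 ≈ 381.704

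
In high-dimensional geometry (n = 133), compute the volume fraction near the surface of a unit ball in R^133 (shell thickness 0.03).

1 - (1-0.03)^133 ≈ 0.982596 ≈ 98.26%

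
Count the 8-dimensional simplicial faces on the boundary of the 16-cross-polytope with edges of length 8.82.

Number of 8-faces = 2^(8+1) · C(16,8+1) = 512 · 11440 = 5857280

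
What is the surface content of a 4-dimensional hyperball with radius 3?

S = n·V_n(r)/r = 4·V_4(3)/3 (volume-to-surface relation), giving 54·π^2 ≈ 532.959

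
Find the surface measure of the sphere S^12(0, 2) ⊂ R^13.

S = n·V_n(r)/r = 13·V_13(2)/2 (volume-to-surface relation), giving 524288·π^6/10395 ≈ 48489.2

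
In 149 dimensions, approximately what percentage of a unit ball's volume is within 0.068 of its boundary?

1 - (1-0.068)^149 ≈ 0.999972 ≈ 99.997227%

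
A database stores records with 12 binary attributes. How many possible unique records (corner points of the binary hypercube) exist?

Number of vertices = 2^12 = 4096.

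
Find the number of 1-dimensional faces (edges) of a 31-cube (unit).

Number of 1-faces = C(31,1)·2^(31-1) = 31·1073741824 = 33285996544.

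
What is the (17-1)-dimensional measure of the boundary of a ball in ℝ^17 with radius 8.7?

|∂B_17(8.7)| ≈ 2.58177e+15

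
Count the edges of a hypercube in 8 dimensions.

Each of the 2^8 = 256 vertices has degree 8; total edges = 8·2^8/2 = 1024.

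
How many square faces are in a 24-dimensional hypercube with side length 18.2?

Number of 2-faces = C(24,2) · 2^(24-2) = 276 · 4194304 = 1157627904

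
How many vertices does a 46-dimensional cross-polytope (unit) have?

The vertices are ±e_1, ..., ±e_46, so there are 2·46 = 92.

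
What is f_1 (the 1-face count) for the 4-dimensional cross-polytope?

f_1(4-orthoplex) = 2^2 · (4 choose 2) = 24.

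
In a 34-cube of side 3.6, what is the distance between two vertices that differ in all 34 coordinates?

Diagonal = √34 · 3.6 ≈ 20.9914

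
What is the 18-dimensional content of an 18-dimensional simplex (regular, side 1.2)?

V_18 = √(19) · 1.2^18 / (18! · 2^(18/2)) ≈ 3.5402e-17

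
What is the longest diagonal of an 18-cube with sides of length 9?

d = √(9² + 9² + ... + 9²) [18 terms] = √(18·9²) = 9√18 ≈ 38.1838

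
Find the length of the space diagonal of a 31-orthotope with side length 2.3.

Diagonal = √31 · 2.3 ≈ 12.8059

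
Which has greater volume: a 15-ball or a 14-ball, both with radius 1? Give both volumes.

V_15(1) ≈ 0.381443. V_14(1) ≈ 0.599265. The 14-ball is larger.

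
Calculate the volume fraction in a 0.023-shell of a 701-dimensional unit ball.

V(inner)/V(outer) = ((1-0.023)/1)^701 ≈ 8.243e-08, so the shell fraction is 0.9999999176.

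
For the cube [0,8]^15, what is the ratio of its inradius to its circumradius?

For an n-cube of any side s, the inradius is s/2 and the circumradius is s√n/2, so the ratio is 1/√15 ≈ 0.258199.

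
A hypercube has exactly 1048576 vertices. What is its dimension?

The n-cube has 2^n vertices, and 1048576 = 2^20, so n = 20.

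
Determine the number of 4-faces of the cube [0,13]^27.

Choose 4 of 27 axes to span the face (C(27,4) = 17550 ways), then fix each of the remaining 23 coordinates at one of its two extreme values (2^23 = 8388608 ways): 17550·8388608 = 147220070400.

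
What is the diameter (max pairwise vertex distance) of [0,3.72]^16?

d = √(3.72² + 3.72² + ... + 3.72²) [16 terms] = √(16·3.72²) = 3.72√16 = 14.88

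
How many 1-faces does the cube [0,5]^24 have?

The 24-cube has n·2^(n-1) = 24·2^23 = 24·8388608 = 201326592 edges.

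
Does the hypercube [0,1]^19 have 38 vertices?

False. The 19-cube has 2^19 = 524288 vertices.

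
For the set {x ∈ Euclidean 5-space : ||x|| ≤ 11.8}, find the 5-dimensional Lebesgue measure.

V_5(11.8) = π^(5/2) · (11.8)^5 / Γ(5/2 + 1) ≈ 1.20423e+06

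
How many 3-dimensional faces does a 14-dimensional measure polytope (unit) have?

Choose 3 of 14 axes to span the face (C(14,3) = 364 ways), then fix each of the remaining 11 coordinates at one of its two extreme values (2^11 = 2048 ways): 364·2048 = 745472.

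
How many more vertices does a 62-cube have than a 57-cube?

The 62-cube has 2^62 = 4611686018427387904 vertices. The 57-cube has 2^57 = 144115188075855872 vertices. Difference: 4611686018427387904 - 144115188075855872 = 4467570830351532032.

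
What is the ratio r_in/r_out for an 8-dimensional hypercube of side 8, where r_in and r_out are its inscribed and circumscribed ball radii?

For an n-cube of any side s, the inradius is s/2 and the circumradius is s√n/2, so the ratio is 1/√8 ≈ 0.353553.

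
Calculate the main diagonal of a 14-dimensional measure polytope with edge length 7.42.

The space diagonal of an n-cube of side s is s√n. Here 7.42·√14 ≈ 27.7631.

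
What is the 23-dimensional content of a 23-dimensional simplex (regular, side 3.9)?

Volume = 3.9^23 · √(24/2^23) / 23! ≈ 2.57189e-12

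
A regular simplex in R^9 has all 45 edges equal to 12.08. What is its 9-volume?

Volume = 12.08^9 · √(10/2^9) / 9! ≈ 2109.62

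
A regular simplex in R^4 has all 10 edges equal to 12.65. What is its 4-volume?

V_4 = √(5) · 12.65^4 / (4! · 2^(4/2)) ≈ 596.453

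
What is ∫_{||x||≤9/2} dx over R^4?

V = 6561·π^2/32 ≈ 2023.58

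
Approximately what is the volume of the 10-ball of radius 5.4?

The n-ball volume is π^(n/2)·r^n/Γ(n/2+1). With n=10, r=5.4: V ≈ 5.37658e+07.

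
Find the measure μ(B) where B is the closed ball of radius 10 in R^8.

The n-ball volume is π^(n/2)·r^n/Γ(n/2+1). With n=8, r=10: V = 12500000·π^4/3 ≈ 4.05871e+08.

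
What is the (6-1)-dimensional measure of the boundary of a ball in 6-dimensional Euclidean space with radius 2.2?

S = n·V_n(r)/r = 6·V_6(2.2)/2.2 (volume-to-surface relation), giving 1597.95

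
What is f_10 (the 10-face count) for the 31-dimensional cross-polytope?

Each 10-face is the convex hull of 11 vertices, one chosen as ±e_i from each of 11 distinct axes: 2^11·C(31,11) = 173408901120.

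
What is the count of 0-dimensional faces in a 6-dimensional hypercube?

Choose 0 of 6 axes to span the face (C(6,0) = 1 way), then fix each of the remaining 6 coordinates at one of its two extreme values (2^6 = 64 ways): 1·64 = 64.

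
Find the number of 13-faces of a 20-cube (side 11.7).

Choose 13 of 20 axes to span the face (C(20,13) = 77520 ways), then fix each of the remaining 7 coordinates at one of its two extreme values (2^7 = 128 ways): 77520·128 = 9922560.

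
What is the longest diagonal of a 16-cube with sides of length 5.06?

Diagonal = √16 · 5.06 = 20.24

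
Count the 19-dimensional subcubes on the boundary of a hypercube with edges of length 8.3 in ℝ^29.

f_19(29-cube) = (29 choose 19) · 2^10 = 20510730240.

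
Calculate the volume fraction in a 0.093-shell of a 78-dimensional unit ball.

1 - (1-0.093)^78 ≈ 0.999506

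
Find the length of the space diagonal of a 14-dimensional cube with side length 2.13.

||(2.13,2.13,...,2.13)|| = √(14)·2.13 ≈ 7.96973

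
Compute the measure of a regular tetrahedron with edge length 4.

Volume = (√2/12) · 4³ = 7.54247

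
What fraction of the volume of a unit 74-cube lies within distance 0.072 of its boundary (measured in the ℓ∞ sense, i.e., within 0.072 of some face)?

Shell fraction = 1 - (1-0.144)^74 ≈ 0.99999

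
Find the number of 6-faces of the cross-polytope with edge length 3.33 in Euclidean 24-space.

f_6(24-orthoplex) = 2^7 · (24 choose 7) = 44301312.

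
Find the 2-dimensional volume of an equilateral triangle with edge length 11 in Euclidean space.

Area = (√3/4) · 11² = 52.3945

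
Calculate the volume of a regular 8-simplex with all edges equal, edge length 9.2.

For a regular n-simplex with edge a, V = (a^n / n!)·√((n+1)/2^n). With a=9.2, n=8: V ≈ 238.662.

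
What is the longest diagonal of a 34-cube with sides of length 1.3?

||(1.3,1.3,...,1.3)|| = √(34)·1.3 ≈ 7.58024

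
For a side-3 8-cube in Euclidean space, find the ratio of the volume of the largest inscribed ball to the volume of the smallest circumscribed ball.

V_in / V_out = (r_in/r_out)^8 = (1/√8)^8 = 8^(-8/2) ≈ 0.000244141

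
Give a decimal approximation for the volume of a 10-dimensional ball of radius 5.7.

Volume = π^{10/2}·(5.7)^10/Γ(6) ≈ 9.23244e+07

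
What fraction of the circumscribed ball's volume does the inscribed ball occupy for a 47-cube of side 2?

V_in/V_out = n^(-n/2) = 47^(-47/2) ≈ 5.07809e-40.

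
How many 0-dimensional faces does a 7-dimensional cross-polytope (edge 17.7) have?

Each 0-face is the convex hull of 1 vertex, one chosen as ±e_i from each of 1 distinct axis: 2^1·C(7,1) = 14.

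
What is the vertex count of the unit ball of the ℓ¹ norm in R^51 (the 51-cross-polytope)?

Number of vertices = 2n = 102.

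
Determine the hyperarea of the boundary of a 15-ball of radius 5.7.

S = n·V_n(r)/r = 15·V_15(5.7)/5.7 (volume-to-surface relation), giving 2.1866e+11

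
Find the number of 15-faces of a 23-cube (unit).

Number of 15-faces = C(23,15) · 2^(23-15) = 490314 · 256 = 125520384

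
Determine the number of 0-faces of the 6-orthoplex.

f_0(6-orthoplex) = 2^1 · (6 choose 1) = 12.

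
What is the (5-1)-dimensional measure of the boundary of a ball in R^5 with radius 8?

|∂B_5(8)| = 32768·π^2/3 ≈ 107802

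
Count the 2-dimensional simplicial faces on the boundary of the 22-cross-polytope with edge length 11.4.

f_2(22-orthoplex) = 2^3 · (22 choose 3) = 12320.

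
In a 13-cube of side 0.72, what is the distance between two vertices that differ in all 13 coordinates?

Diagonal = √13 · 0.72 ≈ 2.596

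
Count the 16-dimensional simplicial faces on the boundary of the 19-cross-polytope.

f_16(19-orthoplex) = 2^17 · (19 choose 17) = 22413312.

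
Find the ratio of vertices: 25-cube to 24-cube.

The 25-cube has 2^25 = 33554432 vertices. The 24-cube has 2^24 = 16777216 vertices. Ratio: 33554432/16777216 = 2.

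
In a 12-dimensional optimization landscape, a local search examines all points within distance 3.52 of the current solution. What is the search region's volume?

Volume = π^{12/2}·(3.52)^12/Γ(7) ≈ 4.83146e+06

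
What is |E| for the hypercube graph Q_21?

The 21-cube has n·2^(n-1) = 21·2^20 = 21·1048576 = 22020096 edges.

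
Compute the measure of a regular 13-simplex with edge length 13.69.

V = (13.69^13 / 13!) · √((13+1) / 2^13) ≈ 3938.52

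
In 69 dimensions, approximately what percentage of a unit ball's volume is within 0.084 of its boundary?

1 - (1-0.084)^69 ≈ 0.997652 ≈ 99.77%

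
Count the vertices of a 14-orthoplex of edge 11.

Number of vertices = 2n = 28.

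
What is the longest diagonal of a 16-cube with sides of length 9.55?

The space diagonal of an n-cube of side s is s√n. Here 9.55·√16 = 38.2.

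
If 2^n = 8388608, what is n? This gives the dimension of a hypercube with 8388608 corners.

n = log_2(8388608) = 23.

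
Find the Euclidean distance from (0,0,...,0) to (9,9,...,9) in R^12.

d = √(9² + 9² + ... + 9²) [12 terms] = √(12·9²) = 9√12 ≈ 31.1769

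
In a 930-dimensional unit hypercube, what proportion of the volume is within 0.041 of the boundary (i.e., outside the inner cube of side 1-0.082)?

The inner cube has side 1-2·0.041 = 0.918 and volume (0.918)^930 ≈ 2.778e-35, so the shell holds 1 - 2.778e-35 of the volume.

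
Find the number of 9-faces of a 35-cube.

Number of 9-faces = C(35,9) · 2^(35-9) = 70607460 · 67108864 = 4738386430525440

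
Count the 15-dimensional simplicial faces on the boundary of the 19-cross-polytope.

An n-cross-polytope has 2^(k+1)·C(n,k+1) k-faces. Here 2^16·C(19,16) = 65536·969 = 63504384.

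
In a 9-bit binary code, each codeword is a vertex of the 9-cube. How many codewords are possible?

Each vertex is a binary string of length 9, so there are 2^9 = 512.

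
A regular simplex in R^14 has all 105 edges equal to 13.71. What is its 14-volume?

V = (13.71^14 / 14!) · √((14+1) / 2^14) ≈ 2877.08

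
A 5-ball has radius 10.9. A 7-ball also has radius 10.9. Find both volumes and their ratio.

V_5(10.9) ≈ 809899. V_7(10.9) ≈ 8.63706e+07. Ratio V_5/V_7 ≈ 0.009377.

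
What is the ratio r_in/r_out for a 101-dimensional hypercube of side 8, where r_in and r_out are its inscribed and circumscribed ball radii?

Ratio = (s/2)/(s√101/2) = 101^(-1/2) ≈ 0.0995037.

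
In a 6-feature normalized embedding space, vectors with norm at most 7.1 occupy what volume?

Volume = π^{6/2}·(7.1)^6/Γ(4) ≈ 661985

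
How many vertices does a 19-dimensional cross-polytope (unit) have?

An n-cross-polytope has 2n vertices; here n = 19, giving 38.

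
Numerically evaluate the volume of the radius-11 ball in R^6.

V_6(11) = π^(6/2) · (11)^6 / Γ(6/2 + 1) = 1771561·π^3/6 ≈ 9.15492e+06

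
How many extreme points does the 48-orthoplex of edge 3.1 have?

The vertices are ±e_1, ..., ±e_48, so there are 2·48 = 96.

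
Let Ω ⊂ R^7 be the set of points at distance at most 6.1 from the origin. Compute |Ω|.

Volume = π^{7/2}·(6.1)^7/Γ(9/2) ≈ 1.48487e+06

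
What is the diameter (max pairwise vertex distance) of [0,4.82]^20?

Diagonal = √20 · 4.82 ≈ 21.5557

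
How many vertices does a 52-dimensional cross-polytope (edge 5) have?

The vertices are ±e_1, ..., ±e_52, so there are 2·52 = 104.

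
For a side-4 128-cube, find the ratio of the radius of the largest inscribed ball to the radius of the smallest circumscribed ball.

r_in / r_out = (4/2) / (4√128/2) = 1/√128 ≈ 0.0883883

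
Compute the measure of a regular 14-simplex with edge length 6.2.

V_14 = √(15) · 6.2^14 / (14! · 2^(14/2)) ≈ 0.0430438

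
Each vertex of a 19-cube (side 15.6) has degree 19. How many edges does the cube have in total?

The 19-cube has n·2^(n-1) = 19·2^18 = 19·262144 = 4980736 edges.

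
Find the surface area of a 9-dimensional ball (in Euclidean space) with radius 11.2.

S_9(11.2) = 2·π^(9/2)·(11.2)^8 / Γ(9/2) ≈ 7.35029e+09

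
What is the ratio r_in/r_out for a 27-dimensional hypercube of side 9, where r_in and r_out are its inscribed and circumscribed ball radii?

r_in = 9/2 (half the side); r_out = 9√27/2 (half the diagonal). Ratio = 1/√27 ≈ 0.19245.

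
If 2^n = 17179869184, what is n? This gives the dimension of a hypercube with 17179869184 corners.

2^n = 17179869184 ⇒ n = log_2(17179869184) = 34.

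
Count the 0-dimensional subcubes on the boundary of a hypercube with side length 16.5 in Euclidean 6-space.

Number of 0-faces = C(6,0) · 2^(6-0) = 1 · 64 = 64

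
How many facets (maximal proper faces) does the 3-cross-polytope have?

Each 2-face is the convex hull of 3 vertices, one chosen as ±e_i from each of 3 distinct axes: 2^3·C(3,3) = 8.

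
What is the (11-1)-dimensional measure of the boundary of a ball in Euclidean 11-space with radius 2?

S_11(2) = 2·π^(11/2)·(2)^10 / Γ(11/2) = 65536·π^5/945 ≈ 21222.5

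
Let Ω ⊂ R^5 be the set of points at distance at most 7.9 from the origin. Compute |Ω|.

V_5(7.9) = π^(5/2) · (7.9)^5 / Γ(5/2 + 1) ≈ 161970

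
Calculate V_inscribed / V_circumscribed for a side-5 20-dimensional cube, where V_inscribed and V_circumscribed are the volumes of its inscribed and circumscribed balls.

V_in/V_out = n^(-n/2) = 20^(-20/2) ≈ 9.76562e-14.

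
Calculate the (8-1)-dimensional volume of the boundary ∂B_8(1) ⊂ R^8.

The surface area of an n-ball is 2π^(n/2) r^(n-1) / Γ(n/2). For n=8, r=1: π^4/3 ≈ 32.4697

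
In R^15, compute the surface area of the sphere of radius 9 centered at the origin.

S = n·V_n(r)/r = 15·V_15(9)/9 (volume-to-surface relation), giving 216905884017408·π^7/5005 ≈ 1.30893e+14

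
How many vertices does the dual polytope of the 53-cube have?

An n-cross-polytope has 2n vertices; here n = 53, giving 106.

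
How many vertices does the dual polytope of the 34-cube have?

Number of vertices = 2n = 68.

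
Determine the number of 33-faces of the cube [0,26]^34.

Number of 33-faces = C(34,33) · 2^(34-33) = 34 · 2 = 68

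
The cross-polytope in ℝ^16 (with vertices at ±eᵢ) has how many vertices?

Number of vertices = 2n = 32.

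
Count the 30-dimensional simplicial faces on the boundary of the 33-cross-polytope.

Each 30-face is the convex hull of 31 vertices, one chosen as ±e_i from each of 31 distinct axes: 2^31·C(33,31) = 1133871366144.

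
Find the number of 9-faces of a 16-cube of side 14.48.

An n-cube has C(n,k)·2^(n-k) k-faces. Here C(16,9)·2^7 = 11440·128 = 1464320.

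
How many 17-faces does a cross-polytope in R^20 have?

An n-cross-polytope has 2^(k+1)·C(n,k+1) k-faces. Here 2^18·C(20,18) = 262144·190 = 49807360.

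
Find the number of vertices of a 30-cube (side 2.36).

The 30-cube has 2^30 = 1073741824 vertices.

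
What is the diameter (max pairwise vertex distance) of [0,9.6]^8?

||(9.6,9.6,...,9.6)|| = √(8)·9.6 ≈ 27.1529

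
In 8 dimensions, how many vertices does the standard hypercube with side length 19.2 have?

An n-cube has 2^n vertices; for n = 8 that is 2^8 = 256.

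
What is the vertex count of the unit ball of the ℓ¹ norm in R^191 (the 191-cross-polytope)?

The 191-dimensional cross-polytope has 2n = 2·191 = 382 vertices.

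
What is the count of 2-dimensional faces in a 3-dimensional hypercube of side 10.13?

Choose 2 of 3 axes to span the face (C(3,2) = 3 ways), then fix each of the remaining 1 coordinate at one of its two extreme values (2^1 = 2 ways): 3·2 = 6.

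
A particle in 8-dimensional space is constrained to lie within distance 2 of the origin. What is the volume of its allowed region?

V_8(2) = π^(8/2) · (2)^8 / Γ(8/2 + 1) = 32·π^4/3 ≈ 1039.03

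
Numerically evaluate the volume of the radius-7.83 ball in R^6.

Volume = π^{6/2}·(7.83)^6/Γ(4) ≈ 1.19088e+06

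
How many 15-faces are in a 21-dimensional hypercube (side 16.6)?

An n-cube has C(n,k)·2^(n-k) k-faces. Here C(21,15)·2^6 = 54264·64 = 3472896.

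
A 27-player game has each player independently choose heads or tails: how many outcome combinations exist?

The 27-cube has 2^27 = 134217728 vertices.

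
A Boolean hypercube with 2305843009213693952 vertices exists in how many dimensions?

The n-cube has 2^n vertices, and 2305843009213693952 = 2^61, so n = 61.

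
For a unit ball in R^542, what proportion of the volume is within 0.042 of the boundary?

1 - (1-0.042)^542 ≈ 1 - 7.945e-11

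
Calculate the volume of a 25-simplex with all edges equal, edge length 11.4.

For a regular n-simplex with edge a, V = (a^n / n!)·√((n+1)/2^n). With a=11.4, n=25: V ≈ 0.0150171.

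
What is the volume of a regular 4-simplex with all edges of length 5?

V = (5^4 / 4!) · √((4+1) / 2^4) ≈ 14.5577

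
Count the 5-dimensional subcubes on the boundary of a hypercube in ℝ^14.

f_5(14-cube) = (14 choose 5) · 2^9 = 1025024.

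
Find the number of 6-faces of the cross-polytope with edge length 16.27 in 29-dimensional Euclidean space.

Number of 6-faces = 2^(6+1) · C(29,6+1) = 128 · 1560780 = 199779840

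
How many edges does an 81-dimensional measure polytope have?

Each of the 2^81 = 2417851639229258349412352 vertices has degree 81; total edges = 81·2^81/2 = 97922991388784963151200256.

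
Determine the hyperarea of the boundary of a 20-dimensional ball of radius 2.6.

S = n·V_n(r)/r = 20·V_20(2.6)/2.6 (volume-to-surface relation), giving 3.95603e+07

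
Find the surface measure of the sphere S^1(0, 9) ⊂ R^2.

S = n·V_n(r)/r = 2·V_2(9)/9 (volume-to-surface relation), giving 2πr = 2π·9 ≈ 56.5487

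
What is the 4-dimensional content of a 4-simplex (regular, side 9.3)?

V = (9.3^4 / 4!) · √((4+1) / 2^4) ≈ 174.239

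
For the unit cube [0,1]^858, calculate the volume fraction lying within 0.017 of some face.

Shell fraction = 1 - (1-0.034)^858 ≈ 1 - 1.289e-13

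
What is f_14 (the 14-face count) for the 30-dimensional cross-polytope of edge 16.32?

Number of 14-faces = 2^(14+1) · C(30,14+1) = 32768 · 155117520 = 5082890895360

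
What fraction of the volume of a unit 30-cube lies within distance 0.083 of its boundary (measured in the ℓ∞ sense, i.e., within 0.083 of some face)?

1 - (1 - 2·0.083)^30 = 1 - 0.834^30 ≈ 0.995685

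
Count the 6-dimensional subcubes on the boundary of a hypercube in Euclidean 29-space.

Number of 6-faces = C(29,6) · 2^(29-6) = 475020 · 8388608 = 3984756572160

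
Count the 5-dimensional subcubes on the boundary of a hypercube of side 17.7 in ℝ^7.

Choose 5 of 7 axes to span the face (C(7,5) = 21 ways), then fix each of the remaining 2 coordinates at one of its two extreme values (2^2 = 4 ways): 21·4 = 84.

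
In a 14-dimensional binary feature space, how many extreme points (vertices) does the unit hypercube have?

Number of vertices = 2^14 = 16384.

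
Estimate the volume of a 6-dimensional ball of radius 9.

Volume = π^{6/2}·(9)^6/Γ(4) = 177147·π^3/2 ≈ 2.74633e+06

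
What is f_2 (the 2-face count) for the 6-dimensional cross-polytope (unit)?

f_2(6-orthoplex) = 2^3 · (6 choose 3) = 160.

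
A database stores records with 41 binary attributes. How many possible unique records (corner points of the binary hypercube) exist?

An n-cube has 2^n vertices; for n = 41 that is 2^41 = 2199023255552.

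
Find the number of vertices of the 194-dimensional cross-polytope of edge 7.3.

The 194-dimensional cross-polytope has 2n = 2·194 = 388 vertices.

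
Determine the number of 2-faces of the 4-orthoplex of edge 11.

An n-cross-polytope has 2^(k+1)·C(n,k+1) k-faces. Here 2^3·C(4,3) = 8·4 = 32.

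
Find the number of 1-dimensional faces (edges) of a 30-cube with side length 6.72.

Number of 1-faces = C(30,1)·2^(30-1) = 30·536870912 = 16106127360.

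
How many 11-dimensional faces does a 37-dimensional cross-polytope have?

Each 11-face is the convex hull of 12 vertices, one chosen as ±e_i from each of 12 distinct axes: 2^12·C(37,12) = 7587770351616.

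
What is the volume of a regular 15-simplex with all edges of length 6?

Volume = 6^15 · √(16/2^15) / 15! ≈ 0.00794519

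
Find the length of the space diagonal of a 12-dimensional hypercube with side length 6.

The space diagonal of an n-cube of side s is s√n. Here 6·√12 ≈ 20.7846.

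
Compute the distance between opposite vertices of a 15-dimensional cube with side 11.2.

d = √(11.2² + 11.2² + ... + 11.2²) [15 terms] = √(15·11.2²) = 11.2√15 ≈ 43.3774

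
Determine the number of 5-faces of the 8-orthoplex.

An n-cross-polytope has 2^(k+1)·C(n,k+1) k-faces. Here 2^6·C(8,6) = 64·28 = 1792.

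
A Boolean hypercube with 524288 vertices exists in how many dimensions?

n = log_2(524288) = 19.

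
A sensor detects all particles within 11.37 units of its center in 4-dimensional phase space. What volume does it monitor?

V_4(11.37) = π^(4/2) · (11.37)^4 / Γ(4/2 + 1) ≈ 82473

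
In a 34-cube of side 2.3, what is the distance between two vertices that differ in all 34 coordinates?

d = √(2.3² + 2.3² + ... + 2.3²) [34 terms] = √(34·2.3²) = 2.3√34 ≈ 13.4112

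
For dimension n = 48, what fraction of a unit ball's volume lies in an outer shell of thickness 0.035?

1 - (1-0.035)^48 ≈ 0.819153 ≈ 81.92%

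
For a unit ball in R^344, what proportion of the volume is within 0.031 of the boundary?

1 - (1-0.031)^344 ≈ 0.99998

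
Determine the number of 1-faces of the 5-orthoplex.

f_1(5-orthoplex) = 2^2 · (5 choose 2) = 40.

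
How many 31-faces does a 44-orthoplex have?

f_31(44-orthoplex) = 2^32 · (44 choose 32) = 90583792073150824448.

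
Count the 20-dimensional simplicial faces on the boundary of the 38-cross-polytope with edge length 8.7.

Each 20-face is the convex hull of 21 vertices, one chosen as ±e_i from each of 21 distinct axes: 2^21·C(38,21) = 60358432401653760.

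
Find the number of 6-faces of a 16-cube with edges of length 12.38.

Number of 6-faces = C(16,6) · 2^(16-6) = 8008 · 1024 = 8200192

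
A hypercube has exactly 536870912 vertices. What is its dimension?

Since 2^n = 536870912, we have n = 29.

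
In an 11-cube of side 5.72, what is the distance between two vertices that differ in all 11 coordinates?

d = √(5.72² + 5.72² + ... + 5.72²) [11 terms] = √(11·5.72²) = 5.72√11 ≈ 18.9711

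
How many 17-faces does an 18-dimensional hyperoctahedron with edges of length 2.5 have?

Each 17-face is the convex hull of 18 vertices, one chosen as ±e_i from each of 18 distinct axes: 2^18·C(18,18) = 262144.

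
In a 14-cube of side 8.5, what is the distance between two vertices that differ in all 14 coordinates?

d = √(8.5² + 8.5² + ... + 8.5²) [14 terms] = √(14·8.5²) = 8.5√14 ≈ 31.8041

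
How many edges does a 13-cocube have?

An n-cross-polytope has 2^(k+1)·C(n,k+1) k-faces. Here 2^2·C(13,2) = 4·78 = 312.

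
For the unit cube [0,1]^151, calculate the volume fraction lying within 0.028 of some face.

1 - (1 - 2·0.028)^151 = 1 - 0.944^151 ≈ 0.999834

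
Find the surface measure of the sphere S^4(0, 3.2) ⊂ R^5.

S = n·V_n(r)/r = 5·V_5(3.2)/3.2 (volume-to-surface relation), giving 2759.74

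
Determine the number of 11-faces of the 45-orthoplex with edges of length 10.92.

An n-cross-polytope has 2^(k+1)·C(n,k+1) k-faces. Here 2^12·C(45,12) = 4096·28760021745 = 117801049067520.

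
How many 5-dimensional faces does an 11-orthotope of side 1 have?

f_5(11-cube) = (11 choose 5) · 2^6 = 29568.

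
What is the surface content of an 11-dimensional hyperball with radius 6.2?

The surface area of an n-ball is 2π^(n/2) r^(n-1) / Γ(n/2). For n=11, r=6.2: 1.73946e+09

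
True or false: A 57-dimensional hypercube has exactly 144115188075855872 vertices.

True. The 57-cube has 2^57 = 144115188075855872 vertices.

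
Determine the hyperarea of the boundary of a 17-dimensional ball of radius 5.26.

S = n·V_n(r)/r = 17·V_17(5.26)/5.26 (volume-to-surface relation), giving 8.22966e+11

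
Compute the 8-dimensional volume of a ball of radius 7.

V_8(7) = π^(8/2) · (7)^8 / Γ(8/2 + 1) = 5764801·π^4/24 ≈ 2.33977e+07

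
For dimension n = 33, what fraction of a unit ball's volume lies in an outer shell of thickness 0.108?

1 - (1-0.108)^33 ≈ 0.976983 ≈ 97.70%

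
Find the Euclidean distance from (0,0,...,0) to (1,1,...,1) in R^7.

d = √(1² + 1² + ... + 1²) [7 terms] = √(7·1²) = 1√7 ≈ 2.64575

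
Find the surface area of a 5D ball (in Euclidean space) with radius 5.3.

S_5(5.3) = 2·π^(5/2)·(5.3)^4 / Γ(5/2) ≈ 20766.9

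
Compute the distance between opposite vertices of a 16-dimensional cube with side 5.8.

The space diagonal of an n-cube of side s is s√n. Here 5.8·√16 = 23.2.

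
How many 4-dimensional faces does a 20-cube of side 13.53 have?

Number of 4-faces = C(20,4) · 2^(20-4) = 4845 · 65536 = 317521920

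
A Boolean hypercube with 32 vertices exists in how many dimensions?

The n-cube has 2^n vertices, and 32 = 2^5, so n = 5.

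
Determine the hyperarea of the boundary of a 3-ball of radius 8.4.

S = n·V_n(r)/r = 3·V_3(8.4)/8.4 (volume-to-surface relation), giving 4πr² = 4π·(8.4)² ≈ 886.683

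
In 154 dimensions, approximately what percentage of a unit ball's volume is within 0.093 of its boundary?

1 - (1-0.093)^154 ≈ 0.9999997038 ≈ 99.999970%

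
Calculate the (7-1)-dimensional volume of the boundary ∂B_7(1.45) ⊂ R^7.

S = n·V_n(r)/r = 7·V_7(1.45)/1.45 (volume-to-surface relation), giving 307.388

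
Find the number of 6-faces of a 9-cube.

f_6(9-cube) = (9 choose 6) · 2^3 = 672.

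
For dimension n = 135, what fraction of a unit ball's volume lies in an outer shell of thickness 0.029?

1 - (1-0.029)^135 ≈ 0.981181 ≈ 98.12%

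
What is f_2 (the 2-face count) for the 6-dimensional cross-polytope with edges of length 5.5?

f_2(6-orthoplex) = 2^3 · (6 choose 3) = 160.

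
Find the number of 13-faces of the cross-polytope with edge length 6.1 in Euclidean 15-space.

Number of 13-faces = 2^(13+1) · C(15,13+1) = 16384 · 15 = 245760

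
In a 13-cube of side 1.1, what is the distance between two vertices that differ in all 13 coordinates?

Diagonal = √13 · 1.1 ≈ 3.96611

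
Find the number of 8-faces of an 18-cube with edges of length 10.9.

Choose 8 of 18 axes to span the face (C(18,8) = 43758 ways), then fix each of the remaining 10 coordinates at one of its two extreme values (2^10 = 1024 ways): 43758·1024 = 44808192.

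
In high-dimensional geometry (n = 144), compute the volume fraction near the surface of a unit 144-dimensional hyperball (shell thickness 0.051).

1 - (1-0.051)^144 ≈ 0.999467 ≈ 99.95%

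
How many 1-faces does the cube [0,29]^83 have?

Each of the 2^83 = 9671406556917033397649408 vertices has degree 83; total edges = 83·2^83/2 = 401363372112056886002450432.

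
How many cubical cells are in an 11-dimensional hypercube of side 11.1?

Number of 3-faces = C(11,3) · 2^(11-3) = 165 · 256 = 42240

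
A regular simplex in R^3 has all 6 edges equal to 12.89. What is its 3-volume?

Volume = (√2/12) · 12.89³ = 252.402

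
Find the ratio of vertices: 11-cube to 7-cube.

The 11-cube has 2^11 = 2048 vertices. The 7-cube has 2^7 = 128 vertices. Ratio: 2048/128 = 16.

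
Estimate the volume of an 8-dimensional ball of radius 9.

The n-ball volume is π^(n/2)·r^n/Γ(n/2+1). With n=8, r=9: V = 14348907·π^4/8 ≈ 1.74714e+08.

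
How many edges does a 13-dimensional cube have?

An n-cube has n·2^(n-1) edges. With n = 13: 13·4096 = 53248.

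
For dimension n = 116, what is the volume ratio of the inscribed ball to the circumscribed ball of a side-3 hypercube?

The radii are 3/2 and 3√116/2, so the volume ratio is (1/√116)^116 = 116^{-116/2} ≈ 1.82573e-120.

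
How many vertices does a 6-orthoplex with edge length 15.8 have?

f_0(6-orthoplex) = 2^1 · (6 choose 1) = 12.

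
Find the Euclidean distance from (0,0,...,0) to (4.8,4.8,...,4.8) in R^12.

||(4.8,4.8,...,4.8)|| = √(12)·4.8 ≈ 16.6277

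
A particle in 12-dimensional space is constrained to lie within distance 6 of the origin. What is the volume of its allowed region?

The n-ball volume is π^(n/2)·r^n/Γ(n/2+1). With n=12, r=6: V = 15116544·π^6/5 ≈ 2.90658e+09.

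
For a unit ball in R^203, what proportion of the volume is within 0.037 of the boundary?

Shell fraction = 1 - (1-0.037)^203 ≈ 0.999526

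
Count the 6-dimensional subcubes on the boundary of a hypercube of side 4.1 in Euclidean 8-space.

An n-cube has C(n,k)·2^(n-k) k-faces. Here C(8,6)·2^2 = 28·4 = 112.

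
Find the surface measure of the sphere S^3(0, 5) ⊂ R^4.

|∂B_4(5)| = 250·π^2 ≈ 2467.4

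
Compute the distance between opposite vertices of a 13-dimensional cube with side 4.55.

The space diagonal of an n-cube of side s is s√n. Here 4.55·√13 ≈ 16.4053.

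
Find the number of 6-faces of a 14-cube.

An n-cube has C(n,k)·2^(n-k) k-faces. Here C(14,6)·2^8 = 3003·256 = 768768.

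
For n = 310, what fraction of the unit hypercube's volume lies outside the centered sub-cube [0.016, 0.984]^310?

The inner cube has side 1-2·0.016 = 0.968 and volume (0.968)^310 ≈ 4.182e-05, so the shell holds 0.999958 of the volume.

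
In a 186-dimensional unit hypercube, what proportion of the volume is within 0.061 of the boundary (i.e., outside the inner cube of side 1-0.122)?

The inner cube has side 1-2·0.061 = 0.878 and volume (0.878)^186 ≈ 3.09e-11, so the shell holds 1 - 3.09e-11 of the volume.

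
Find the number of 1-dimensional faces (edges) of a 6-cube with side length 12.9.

Each of the 2^6 = 64 vertices has degree 6; total edges = 6·2^6/2 = 192.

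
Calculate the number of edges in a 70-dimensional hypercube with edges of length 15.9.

The 70-cube has n·2^(n-1) = 70·2^69 = 70·590295810358705651712 = 41320706725109395619840 edges.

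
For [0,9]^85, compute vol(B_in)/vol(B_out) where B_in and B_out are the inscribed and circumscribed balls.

The radii are 9/2 and 9√85/2, so the volume ratio is (1/√85)^85 = 85^{-85/2} ≈ 9.99299e-83.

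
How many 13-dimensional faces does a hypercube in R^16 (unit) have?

Choose 13 of 16 axes to span the face (C(16,13) = 560 ways), then fix each of the remaining 3 coordinates at one of its two extreme values (2^3 = 8 ways): 560·8 = 4480.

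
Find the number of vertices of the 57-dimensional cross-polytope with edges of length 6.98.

Number of vertices = 2n = 114.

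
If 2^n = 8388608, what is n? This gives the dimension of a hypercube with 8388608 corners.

n = log_2(8388608) = 23.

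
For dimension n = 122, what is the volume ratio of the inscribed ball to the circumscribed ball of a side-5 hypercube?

V_in/V_out = n^(-n/2) = 122^(-122/2) ≈ 5.39573e-128.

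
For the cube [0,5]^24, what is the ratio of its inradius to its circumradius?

Ratio = (s/2)/(s√24/2) = 24^(-1/2) ≈ 0.204124.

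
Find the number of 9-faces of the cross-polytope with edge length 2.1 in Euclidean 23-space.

f_9(23-orthoplex) = 2^10 · (23 choose 10) = 1171523584.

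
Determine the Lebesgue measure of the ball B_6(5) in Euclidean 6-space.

V = 15625·π^3/6 ≈ 80745.5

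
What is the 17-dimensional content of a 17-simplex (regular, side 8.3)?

Volume = 8.3^17 · √(18/2^17) / 17! ≈ 0.13872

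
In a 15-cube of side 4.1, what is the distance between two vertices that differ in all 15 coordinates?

Diagonal = √15 · 4.1 ≈ 15.8792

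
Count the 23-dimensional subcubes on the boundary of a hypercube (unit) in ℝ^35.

An n-cube has C(n,k)·2^(n-k) k-faces. Here C(35,23)·2^12 = 834451800·4096 = 3417914572800.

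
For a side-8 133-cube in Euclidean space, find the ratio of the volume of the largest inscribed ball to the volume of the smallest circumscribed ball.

V_in/V_out = n^(-n/2) = 133^(-133/2) ≈ 5.80585e-142.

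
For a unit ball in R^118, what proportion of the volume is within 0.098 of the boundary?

V(inner)/V(outer) = ((1-0.098)/1)^118 ≈ 5.18e-06, so the shell fraction is 0.999995.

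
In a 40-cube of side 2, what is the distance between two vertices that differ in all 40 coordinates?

d = √(2² + 2² + ... + 2²) [40 terms] = √(40·2²) = 2√40 ≈ 12.6491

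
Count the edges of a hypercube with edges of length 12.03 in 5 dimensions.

Number of 1-faces = C(5,1)·2^(5-1) = 5·16 = 80.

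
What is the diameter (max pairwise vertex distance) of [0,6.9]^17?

||(6.9,6.9,...,6.9)|| = √(17)·6.9 ≈ 28.4494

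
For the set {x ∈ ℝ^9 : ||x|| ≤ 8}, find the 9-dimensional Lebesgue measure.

Volume = π^{9/2}·(8)^9/Γ(11/2) = 4294967296·π^4/945 ≈ 4.42718e+08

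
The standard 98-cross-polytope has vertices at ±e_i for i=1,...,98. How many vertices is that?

The vertices are ±e_1, ..., ±e_98, so there are 2·98 = 196.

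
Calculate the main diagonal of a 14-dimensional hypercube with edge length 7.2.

The space diagonal of an n-cube of side s is s√n. Here 7.2·√14 ≈ 26.9399.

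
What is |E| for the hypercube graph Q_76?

Each of the 2^76 = 75557863725914323419136 vertices has degree 76; total edges = 76·2^76/2 = 2871198821584744289927168.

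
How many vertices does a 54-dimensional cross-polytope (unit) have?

Number of vertices = 2n = 108.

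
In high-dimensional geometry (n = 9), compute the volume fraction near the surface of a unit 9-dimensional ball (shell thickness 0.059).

1 - (1-0.059)^9 ≈ 0.421496 ≈ 42.15%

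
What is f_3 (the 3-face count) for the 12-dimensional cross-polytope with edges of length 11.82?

An n-cross-polytope has 2^(k+1)·C(n,k+1) k-faces. Here 2^4·C(12,4) = 16·495 = 7920.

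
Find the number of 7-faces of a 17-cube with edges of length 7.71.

Number of 7-faces = C(17,7) · 2^(17-7) = 19448 · 1024 = 19914752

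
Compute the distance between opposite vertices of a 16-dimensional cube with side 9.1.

d = √(9.1² + 9.1² + ... + 9.1²) [16 terms] = √(16·9.1²) = 9.1√16 = 36.4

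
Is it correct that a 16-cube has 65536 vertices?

True. The 16-cube has 2^16 = 65536 vertices.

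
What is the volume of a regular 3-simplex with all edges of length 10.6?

Volume = (√2/12) · 10.6³ = 140.363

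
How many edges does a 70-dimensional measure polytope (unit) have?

Number of 1-faces = C(70,1)·2^(70-1) = 70·590295810358705651712 = 41320706725109395619840.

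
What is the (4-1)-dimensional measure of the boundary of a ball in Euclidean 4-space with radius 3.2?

S = n·V_n(r)/r = 4·V_4(3.2)/3.2 (volume-to-surface relation), giving 646.814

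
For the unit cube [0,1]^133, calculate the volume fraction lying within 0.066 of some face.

The inner cube has side 1-2·0.066 = 0.868 and volume (0.868)^133 ≈ 6.655e-09, so the shell holds 0.9999999933 of the volume.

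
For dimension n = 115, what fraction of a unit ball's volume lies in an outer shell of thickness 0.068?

1 - (1-0.068)^115 ≈ 0.999696 ≈ 99.9696%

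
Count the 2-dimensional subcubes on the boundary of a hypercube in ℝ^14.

An n-cube has C(n,k)·2^(n-k) k-faces. Here C(14,2)·2^12 = 91·4096 = 372736.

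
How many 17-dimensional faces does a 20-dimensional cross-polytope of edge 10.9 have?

Number of 17-faces = 2^(17+1) · C(20,17+1) = 262144 · 190 = 49807360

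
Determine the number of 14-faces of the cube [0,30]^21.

An n-cube has C(n,k)·2^(n-k) k-faces. Here C(21,14)·2^7 = 116280·128 = 14883840.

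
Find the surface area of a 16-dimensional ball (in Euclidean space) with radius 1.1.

|∂B_16(1.1)| ≈ 15.7286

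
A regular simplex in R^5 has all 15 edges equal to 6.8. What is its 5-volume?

For a regular n-simplex with edge a, V = (a^n / n!)·√((n+1)/2^n). With a=6.8, n=5: V ≈ 52.4643.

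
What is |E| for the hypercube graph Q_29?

Each of the 2^29 = 536870912 vertices has degree 29; total edges = 29·2^29/2 = 7784628224.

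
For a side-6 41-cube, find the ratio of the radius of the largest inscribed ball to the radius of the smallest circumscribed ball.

For an n-cube of any side s, the inradius is s/2 and the circumradius is s√n/2, so the ratio is 1/√41 ≈ 0.156174.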